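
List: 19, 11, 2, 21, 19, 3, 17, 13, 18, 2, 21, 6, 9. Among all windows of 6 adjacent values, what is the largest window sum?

[19, 11, 2, 21, 19, 3] → sum 75
[11, 2, 21, 19, 3, 17] → sum 73
[2, 21, 19, 3, 17, 13] → sum 75
[21, 19, 3, 17, 13, 18] → sum 91
[19, 3, 17, 13, 18, 2] → sum 72
[3, 17, 13, 18, 2, 21] → sum 74
[17, 13, 18, 2, 21, 6] → sum 77
[13, 18, 2, 21, 6, 9] → sum 69
Largest of these is 91.

91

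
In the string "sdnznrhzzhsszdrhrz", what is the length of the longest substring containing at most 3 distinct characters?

7

[s] 1 distinct, len 1
[s, d] 2 distinct, len 2
[s, d, n] 3 distinct, len 3
[d, n, z] 3 distinct, len 3
[d, n, z, n] 3 distinct, len 4
[n, z, n, r] 3 distinct, len 4
[n, r, h] 3 distinct, len 3
[r, h, z] 3 distinct, len 3
[r, h, z, z] 3 distinct, len 4
[r, h, z, z, h] 3 distinct, len 5
[h, z, z, h, s] 3 distinct, len 5
[h, z, z, h, s, s] 3 distinct, len 6
[h, z, z, h, s, s, z] 3 distinct, len 7
[s, s, z, d] 3 distinct, len 4
[z, d, r] 3 distinct, len 3
[d, r, h] 3 distinct, len 3
[d, r, h, r] 3 distinct, len 4
[r, h, r, z] 3 distinct, len 4
Longest length with ≤3 distinct: 7.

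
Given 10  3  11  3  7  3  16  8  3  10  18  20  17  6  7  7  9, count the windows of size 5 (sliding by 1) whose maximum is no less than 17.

7

[10, 3, 11, 3, 7] → max 11
[3, 11, 3, 7, 3] → max 11
[11, 3, 7, 3, 16] → max 16
[3, 7, 3, 16, 8] → max 16
[7, 3, 16, 8, 3] → max 16
[3, 16, 8, 3, 10] → max 16
[16, 8, 3, 10, 18] → max 18  ≥ 17 ✓
[8, 3, 10, 18, 20] → max 20  ≥ 17 ✓
[3, 10, 18, 20, 17] → max 20  ≥ 17 ✓
[10, 18, 20, 17, 6] → max 20  ≥ 17 ✓
[18, 20, 17, 6, 7] → max 20  ≥ 17 ✓
[20, 17, 6, 7, 7] → max 20  ≥ 17 ✓
[17, 6, 7, 7, 9] → max 17  ≥ 17 ✓
7 windows satisfy the condition.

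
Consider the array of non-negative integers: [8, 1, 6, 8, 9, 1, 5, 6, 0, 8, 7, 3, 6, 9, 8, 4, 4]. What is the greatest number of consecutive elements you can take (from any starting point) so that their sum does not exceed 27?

6

→ 8: sum 8, len 1
→ 1: sum 9, len 2
→ 6: sum 15, len 3
→ 8: sum 23, len 4
→ 9 (dropped 8): sum 24, len 4
→ 1: sum 25, len 5
→ 5 (dropped 1, 6): sum 23, len 4
→ 6 (dropped 8): sum 21, len 4
→ 0: sum 21, len 5
→ 8 (dropped 9): sum 20, len 5
→ 7: sum 27, len 6
→ 3 (dropped 1, 5): sum 24, len 5
→ 6 (dropped 6): sum 24, len 5
→ 9 (dropped 0, 8): sum 25, len 4
→ 8 (dropped 7): sum 26, len 4
→ 4 (dropped 3): sum 27, len 4
→ 4 (dropped 6): sum 25, len 4
Longest length seen: 6.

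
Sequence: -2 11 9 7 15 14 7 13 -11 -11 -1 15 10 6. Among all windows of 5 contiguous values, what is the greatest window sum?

56

-2 11 9 7 15 → sum 40
11 9 7 15 14 → sum 56
9 7 15 14 7 → sum 52
7 15 14 7 13 → sum 56
15 14 7 13 -11 → sum 38
14 7 13 -11 -11 → sum 12
7 13 -11 -11 -1 → sum -3
13 -11 -11 -1 15 → sum 5
-11 -11 -1 15 10 → sum 2
-11 -1 15 10 6 → sum 19
Greatest of these is 56.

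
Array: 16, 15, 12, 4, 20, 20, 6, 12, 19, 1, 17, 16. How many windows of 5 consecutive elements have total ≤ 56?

(16, 15, 12, 4, 20) → sum 67
(15, 12, 4, 20, 20) → sum 71
(12, 4, 20, 20, 6) → sum 62
(4, 20, 20, 6, 12) → sum 62
(20, 20, 6, 12, 19) → sum 77
(20, 6, 12, 19, 1) → sum 58
(6, 12, 19, 1, 17) → sum 55  ≤ 56 ✓
(12, 19, 1, 17, 16) → sum 65
1 window satisfy the condition.

1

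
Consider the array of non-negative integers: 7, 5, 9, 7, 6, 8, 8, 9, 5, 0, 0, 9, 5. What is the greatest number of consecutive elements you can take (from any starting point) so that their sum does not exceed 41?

add 7: [7] sum 7, len 1
add 5: [7, 5] sum 12, len 2
add 9: [7, 5, 9] sum 21, len 3
add 7: [7, 5, 9, 7] sum 28, len 4
add 6: [7, 5, 9, 7, 6] sum 34, len 5
add 8: [5, 9, 7, 6, 8] sum 35, len 5
add 8: [9, 7, 6, 8, 8] sum 38, len 5
add 9: [7, 6, 8, 8, 9] sum 38, len 5
add 5: [6, 8, 8, 9, 5] sum 36, len 5
add 0: [6, 8, 8, 9, 5, 0] sum 36, len 6
add 0: [6, 8, 8, 9, 5, 0, 0] sum 36, len 7
add 9: [8, 8, 9, 5, 0, 0, 9] sum 39, len 7
add 5: [8, 9, 5, 0, 0, 9, 5] sum 36, len 7
Longest length seen: 7.

7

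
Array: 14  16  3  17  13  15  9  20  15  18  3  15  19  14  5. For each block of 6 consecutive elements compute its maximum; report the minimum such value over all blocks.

14 16 3 17 13 15 → max 17
16 3 17 13 15 9 → max 17
3 17 13 15 9 20 → max 20
17 13 15 9 20 15 → max 20
13 15 9 20 15 18 → max 20
15 9 20 15 18 3 → max 20
9 20 15 18 3 15 → max 20
20 15 18 3 15 19 → max 20
15 18 3 15 19 14 → max 19
18 3 15 19 14 5 → max 19
Minimum of these is 17.

17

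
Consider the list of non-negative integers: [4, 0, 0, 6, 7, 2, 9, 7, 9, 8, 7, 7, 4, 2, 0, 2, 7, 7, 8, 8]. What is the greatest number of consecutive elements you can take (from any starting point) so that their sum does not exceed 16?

→ 4: sum 4, len 1
→ 0: sum 4, len 2
→ 0: sum 4, len 3
→ 6: sum 10, len 4
→ 7 (dropped 4): sum 13, len 4
→ 2: sum 15, len 5
→ 9 (dropped 0, 0, 6, 7): sum 11, len 2
→ 7 (dropped 2): sum 16, len 2
→ 9 (dropped 9): sum 16, len 2
→ 8 (dropped 7, 9): sum 8, len 1
→ 7: sum 15, len 2
→ 7 (dropped 8): sum 14, len 2
→ 4 (dropped 7): sum 11, len 2
→ 2: sum 13, len 3
→ 0: sum 13, len 4
→ 2: sum 15, len 5
→ 7 (dropped 7): sum 15, len 5
→ 7 (dropped 4, 2): sum 16, len 4
→ 8 (dropped 0, 2, 7): sum 15, len 2
→ 8 (dropped 7): sum 16, len 2
Longest length seen: 5.

5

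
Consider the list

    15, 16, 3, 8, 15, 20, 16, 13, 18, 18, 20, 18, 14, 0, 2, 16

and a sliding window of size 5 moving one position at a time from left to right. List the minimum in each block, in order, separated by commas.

[15, 16, 3, 8, 15] → min 3
[16, 3, 8, 15, 20] → min 3
[3, 8, 15, 20, 16] → min 3
[8, 15, 20, 16, 13] → min 8
[15, 20, 16, 13, 18] → min 13
[20, 16, 13, 18, 18] → min 13
[16, 13, 18, 18, 20] → min 13
[13, 18, 18, 20, 18] → min 13
[18, 18, 20, 18, 14] → min 14
[18, 20, 18, 14, 0] → min 0
[20, 18, 14, 0, 2] → min 0
[18, 14, 0, 2, 16] → min 0

3, 3, 3, 8, 13, 13, 13, 13, 14, 0, 0, 0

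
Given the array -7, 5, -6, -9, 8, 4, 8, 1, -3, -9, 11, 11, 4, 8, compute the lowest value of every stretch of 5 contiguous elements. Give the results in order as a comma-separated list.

[-7, 5, -6, -9, 8] → min -9
[5, -6, -9, 8, 4] → min -9
[-6, -9, 8, 4, 8] → min -9
[-9, 8, 4, 8, 1] → min -9
[8, 4, 8, 1, -3] → min -3
[4, 8, 1, -3, -9] → min -9
[8, 1, -3, -9, 11] → min -9
[1, -3, -9, 11, 11] → min -9
[-3, -9, 11, 11, 4] → min -9
[-9, 11, 11, 4, 8] → min -9

-9, -9, -9, -9, -3, -9, -9, -9, -9, -9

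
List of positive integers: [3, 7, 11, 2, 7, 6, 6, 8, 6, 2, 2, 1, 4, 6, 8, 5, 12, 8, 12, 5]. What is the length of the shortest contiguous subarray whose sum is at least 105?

17

add 3: running sum 3 < 105
add 7: running sum 10 < 105
add 11: running sum 21 < 105
add 2: running sum 23 < 105
add 7: running sum 30 < 105
add 6: running sum 36 < 105
add 6: running sum 42 < 105
add 8: running sum 50 < 105
add 6: running sum 56 < 105
add 2: running sum 58 < 105
add 2: running sum 60 < 105
add 1: running sum 61 < 105
add 4: running sum 65 < 105
add 6: running sum 71 < 105
add 8: running sum 79 < 105
add 5: running sum 84 < 105
add 12: running sum 96 < 105
add 8: running sum 104 < 105
end 18: [11, 2, 7, 6, 6, 8, 6, 2, 2, 1, 4, 6, 8, 5, 12, 8, 12] sum 106, len 17
end 19: [11, 2, 7, 6, 6, 8, 6, 2, 2, 1, 4, 6, 8, 5, 12, 8, 12, 5] sum 111, len 18
Shortest qualifying length: 17.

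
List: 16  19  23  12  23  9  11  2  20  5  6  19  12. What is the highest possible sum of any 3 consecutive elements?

58

[16, 19, 23] → sum 58
[19, 23, 12] → sum 54
[23, 12, 23] → sum 58
[12, 23, 9] → sum 44
[23, 9, 11] → sum 43
[9, 11, 2] → sum 22
[11, 2, 20] → sum 33
[2, 20, 5] → sum 27
[20, 5, 6] → sum 31
[5, 6, 19] → sum 30
[6, 19, 12] → sum 37
Highest of these is 58.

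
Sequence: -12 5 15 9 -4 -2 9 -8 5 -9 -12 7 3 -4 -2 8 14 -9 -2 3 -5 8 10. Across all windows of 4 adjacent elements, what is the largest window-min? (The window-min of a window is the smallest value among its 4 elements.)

-4

-12 5 15 9 → min -12
5 15 9 -4 → min -4
15 9 -4 -2 → min -4
9 -4 -2 9 → min -4
-4 -2 9 -8 → min -8
-2 9 -8 5 → min -8
9 -8 5 -9 → min -9
-8 5 -9 -12 → min -12
5 -9 -12 7 → min -12
-9 -12 7 3 → min -12
-12 7 3 -4 → min -12
7 3 -4 -2 → min -4
3 -4 -2 8 → min -4
-4 -2 8 14 → min -4
-2 8 14 -9 → min -9
8 14 -9 -2 → min -9
14 -9 -2 3 → min -9
-9 -2 3 -5 → min -9
-2 3 -5 8 → min -5
3 -5 8 10 → min -5
Largest of these is -4.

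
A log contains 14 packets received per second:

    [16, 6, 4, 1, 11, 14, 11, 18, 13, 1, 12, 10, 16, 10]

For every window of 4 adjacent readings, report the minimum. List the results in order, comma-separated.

(16, 6, 4, 1) → min 1
(6, 4, 1, 11) → min 1
(4, 1, 11, 14) → min 1
(1, 11, 14, 11) → min 1
(11, 14, 11, 18) → min 11
(14, 11, 18, 13) → min 11
(11, 18, 13, 1) → min 1
(18, 13, 1, 12) → min 1
(13, 1, 12, 10) → min 1
(1, 12, 10, 16) → min 1
(12, 10, 16, 10) → min 10

1, 1, 1, 1, 11, 11, 1, 1, 1, 1, 10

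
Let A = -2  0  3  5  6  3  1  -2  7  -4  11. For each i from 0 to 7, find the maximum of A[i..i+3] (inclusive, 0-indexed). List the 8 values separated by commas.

5, 6, 6, 6, 6, 7, 7, 11

Sliding a size-4 window across the 11 values:
(-2, 0, 3, 5) → max 5
(0, 3, 5, 6) → max 6
(3, 5, 6, 3) → max 6
(5, 6, 3, 1) → max 6
(6, 3, 1, -2) → max 6
(3, 1, -2, 7) → max 7
(1, -2, 7, -4) → max 7
(-2, 7, -4, 11) → max 11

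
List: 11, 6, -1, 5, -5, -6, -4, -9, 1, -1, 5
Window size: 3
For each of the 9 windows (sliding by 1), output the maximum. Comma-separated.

11 6 -1 → max 11
6 -1 5 → max 6
-1 5 -5 → max 5
5 -5 -6 → max 5
-5 -6 -4 → max -4
-6 -4 -9 → max -4
-4 -9 1 → max 1
-9 1 -1 → max 1
1 -1 5 → max 5

11, 6, 5, 5, -4, -4, 1, 1, 5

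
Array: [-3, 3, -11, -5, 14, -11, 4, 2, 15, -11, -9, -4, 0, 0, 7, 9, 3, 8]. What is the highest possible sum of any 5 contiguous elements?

27

[-3, 3, -11, -5, 14] → sum -2
[3, -11, -5, 14, -11] → sum -10
[-11, -5, 14, -11, 4] → sum -9
[-5, 14, -11, 4, 2] → sum 4
[14, -11, 4, 2, 15] → sum 24
[-11, 4, 2, 15, -11] → sum -1
[4, 2, 15, -11, -9] → sum 1
[2, 15, -11, -9, -4] → sum -7
[15, -11, -9, -4, 0] → sum -9
[-11, -9, -4, 0, 0] → sum -24
[-9, -4, 0, 0, 7] → sum -6
[-4, 0, 0, 7, 9] → sum 12
[0, 0, 7, 9, 3] → sum 19
[0, 7, 9, 3, 8] → sum 27
Highest of these is 27.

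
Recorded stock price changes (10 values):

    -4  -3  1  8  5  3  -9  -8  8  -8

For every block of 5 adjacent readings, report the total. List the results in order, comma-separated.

[-4, -3, 1, 8, 5] → sum 7
[-3, 1, 8, 5, 3] → sum 14
[1, 8, 5, 3, -9] → sum 8
[8, 5, 3, -9, -8] → sum -1
[5, 3, -9, -8, 8] → sum -1
[3, -9, -8, 8, -8] → sum -14

7, 14, 8, -1, -1, -14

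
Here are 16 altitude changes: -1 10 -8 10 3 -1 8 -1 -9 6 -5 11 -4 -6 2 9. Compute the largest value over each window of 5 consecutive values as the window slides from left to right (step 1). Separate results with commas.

10, 10, 10, 10, 8, 8, 8, 11, 11, 11, 11, 11

-1 10 -8 10 3 → max 10
10 -8 10 3 -1 → max 10
-8 10 3 -1 8 → max 10
10 3 -1 8 -1 → max 10
3 -1 8 -1 -9 → max 8
-1 8 -1 -9 6 → max 8
8 -1 -9 6 -5 → max 8
-1 -9 6 -5 11 → max 11
-9 6 -5 11 -4 → max 11
6 -5 11 -4 -6 → max 11
-5 11 -4 -6 2 → max 11
11 -4 -6 2 9 → max 11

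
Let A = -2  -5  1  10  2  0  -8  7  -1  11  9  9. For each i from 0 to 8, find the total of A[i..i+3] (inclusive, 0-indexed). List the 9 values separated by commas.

Sliding a size-4 window across the 12 values:
(-2, -5, 1, 10) → sum 4
(-5, 1, 10, 2) → sum 8
(1, 10, 2, 0) → sum 13
(10, 2, 0, -8) → sum 4
(2, 0, -8, 7) → sum 1
(0, -8, 7, -1) → sum -2
(-8, 7, -1, 11) → sum 9
(7, -1, 11, 9) → sum 26
(-1, 11, 9, 9) → sum 28

4, 8, 13, 4, 1, -2, 9, 26, 28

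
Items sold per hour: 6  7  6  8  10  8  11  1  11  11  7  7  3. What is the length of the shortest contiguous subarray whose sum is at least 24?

add 6: running sum 6 < 24
add 7: running sum 13 < 24
add 6: running sum 19 < 24
add 8: shortest ending here [6, 7, 6, 8] sum 27, len 4
add 10: shortest ending here [6, 8, 10] sum 24, len 3
add 8: shortest ending here [8, 10, 8] sum 26, len 3
add 11: shortest ending here [10, 8, 11] sum 29, len 3
add 1: shortest ending here [10, 8, 11, 1] sum 30, len 4
add 11: shortest ending here [8, 11, 1, 11] sum 31, len 4
add 11: shortest ending here [11, 1, 11, 11] sum 34, len 4
add 7: shortest ending here [11, 11, 7] sum 29, len 3
add 7: shortest ending here [11, 7, 7] sum 25, len 3
add 3: shortest ending here [11, 7, 7, 3] sum 28, len 4
Shortest qualifying length: 3.

3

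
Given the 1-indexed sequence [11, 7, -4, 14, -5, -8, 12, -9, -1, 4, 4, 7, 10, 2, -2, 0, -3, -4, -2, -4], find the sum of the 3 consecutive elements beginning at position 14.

0

Elements at indices 14..16: 2, -2, 0
sum(2, -2, 0) = 0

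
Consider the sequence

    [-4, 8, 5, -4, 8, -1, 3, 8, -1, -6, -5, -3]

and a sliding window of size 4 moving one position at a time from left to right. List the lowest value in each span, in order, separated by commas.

-4, -4, -4, -4, -1, -1, -6, -6, -6

Sliding a size-4 window across the 12 values:
[-4, 8, 5, -4] → min -4
[8, 5, -4, 8] → min -4
[5, -4, 8, -1] → min -4
[-4, 8, -1, 3] → min -4
[8, -1, 3, 8] → min -1
[-1, 3, 8, -1] → min -1
[3, 8, -1, -6] → min -6
[8, -1, -6, -5] → min -6
[-1, -6, -5, -3] → min -6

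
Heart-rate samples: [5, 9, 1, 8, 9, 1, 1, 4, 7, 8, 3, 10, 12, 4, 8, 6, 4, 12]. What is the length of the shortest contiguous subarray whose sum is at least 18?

2

add 5: running sum 5 < 18
add 9: running sum 14 < 18
add 1: running sum 15 < 18
end 3: [9, 1, 8] sum 18, len 3
end 4: [1, 8, 9] sum 18, len 3
end 5: [8, 9, 1] sum 18, len 3
end 6: [8, 9, 1, 1] sum 19, len 4
end 7: [8, 9, 1, 1, 4] sum 23, len 5
end 8: [9, 1, 1, 4, 7] sum 22, len 5
end 9: [4, 7, 8] sum 19, len 3
end 10: [7, 8, 3] sum 18, len 3
end 11: [8, 3, 10] sum 21, len 3
end 12: [10, 12] sum 22, len 2
end 13: [10, 12, 4] sum 26, len 3
end 14: [12, 4, 8] sum 24, len 3
end 15: [4, 8, 6] sum 18, len 3
end 16: [8, 6, 4] sum 18, len 3
end 17: [6, 4, 12] sum 22, len 3
Shortest qualifying length: 2.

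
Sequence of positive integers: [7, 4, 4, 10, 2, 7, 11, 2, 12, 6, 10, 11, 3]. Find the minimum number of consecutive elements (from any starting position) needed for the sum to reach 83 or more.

12

add 7: running sum 7 < 83
add 4: running sum 11 < 83
add 4: running sum 15 < 83
add 10: running sum 25 < 83
add 2: running sum 27 < 83
add 7: running sum 34 < 83
add 11: running sum 45 < 83
add 2: running sum 47 < 83
add 12: running sum 59 < 83
add 6: running sum 65 < 83
add 10: running sum 75 < 83
add 11: shortest ending here [7, 4, 4, 10, 2, 7, 11, 2, 12, 6, 10, 11] sum 86, len 12
add 3: shortest ending here [7, 4, 4, 10, 2, 7, 11, 2, 12, 6, 10, 11, 3] sum 89, len 13
Shortest qualifying length: 12.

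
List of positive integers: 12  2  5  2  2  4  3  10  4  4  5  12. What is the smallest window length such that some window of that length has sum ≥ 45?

9

Extend right; whenever the sum reaches 45, record the length and shrink from the left:
add 12: running sum 12 < 45
add 2: running sum 14 < 45
add 5: running sum 19 < 45
add 2: running sum 21 < 45
add 2: running sum 23 < 45
add 4: running sum 27 < 45
add 3: running sum 30 < 45
add 10: running sum 40 < 45
add 4: running sum 44 < 45
add 4: shortest ending here [12, 2, 5, 2, 2, 4, 3, 10, 4, 4] sum 48, len 10
add 5: shortest ending here [12, 2, 5, 2, 2, 4, 3, 10, 4, 4, 5] sum 53, len 11
add 12: shortest ending here [2, 2, 4, 3, 10, 4, 4, 5, 12] sum 46, len 9
Shortest qualifying length: 9.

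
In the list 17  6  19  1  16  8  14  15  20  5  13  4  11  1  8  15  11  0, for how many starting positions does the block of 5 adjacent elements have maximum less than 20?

9

(17, 6, 19, 1, 16) → max 19  < 20 ✓
(6, 19, 1, 16, 8) → max 19  < 20 ✓
(19, 1, 16, 8, 14) → max 19  < 20 ✓
(1, 16, 8, 14, 15) → max 16  < 20 ✓
(16, 8, 14, 15, 20) → max 20
(8, 14, 15, 20, 5) → max 20
(14, 15, 20, 5, 13) → max 20
(15, 20, 5, 13, 4) → max 20
(20, 5, 13, 4, 11) → max 20
(5, 13, 4, 11, 1) → max 13  < 20 ✓
(13, 4, 11, 1, 8) → max 13  < 20 ✓
(4, 11, 1, 8, 15) → max 15  < 20 ✓
(11, 1, 8, 15, 11) → max 15  < 20 ✓
(1, 8, 15, 11, 0) → max 15  < 20 ✓
9 windows satisfy the condition.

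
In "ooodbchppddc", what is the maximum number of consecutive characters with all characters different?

6

[o] len 1
[o] len 1
[o] len 1
[o, d] len 2
[o, d, b] len 3
[o, d, b, c] len 4
[o, d, b, c, h] len 5
[o, d, b, c, h, p] len 6
[p] len 1
[p, d] len 2
[d] len 1
[d, c] len 2
Longest all-distinct length: 6.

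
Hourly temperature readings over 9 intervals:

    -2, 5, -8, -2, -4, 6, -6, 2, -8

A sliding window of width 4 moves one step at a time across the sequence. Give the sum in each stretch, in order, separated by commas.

Sliding a size-4 window across the 9 values:
-2 5 -8 -2 → sum -7
5 -8 -2 -4 → sum -9
-8 -2 -4 6 → sum -8
-2 -4 6 -6 → sum -6
-4 6 -6 2 → sum -2
6 -6 2 -8 → sum -6

-7, -9, -8, -6, -2, -6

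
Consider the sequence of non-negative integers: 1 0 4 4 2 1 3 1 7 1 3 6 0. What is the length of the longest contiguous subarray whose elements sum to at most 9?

4

→ 1: sum 1, len 1
→ 0: sum 1, len 2
→ 4: sum 5, len 3
→ 4: sum 9, len 4
→ 2 (dropped 1, 0, 4): sum 6, len 2
→ 1: sum 7, len 3
→ 3 (dropped 4): sum 6, len 3
→ 1: sum 7, len 4
→ 7 (dropped 2, 1, 3): sum 8, len 2
→ 1: sum 9, len 3
→ 3 (dropped 1, 7): sum 4, len 2
→ 6 (dropped 1): sum 9, len 2
→ 0: sum 9, len 3
Longest length seen: 4.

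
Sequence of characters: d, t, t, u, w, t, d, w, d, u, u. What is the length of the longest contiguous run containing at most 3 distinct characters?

Extend right; when distinct count exceeds 3, shrink from the left:
add d: window [d] (1 distinct), len 1
add t: window [d, t] (2 distinct), len 2
add t: window [d, t, t] (2 distinct), len 3
add u: window [d, t, t, u] (3 distinct), len 4
add w: window [t, t, u, w] (3 distinct), len 4
add t: window [t, t, u, w, t] (3 distinct), len 5
add d: window [w, t, d] (3 distinct), len 3
add w: window [w, t, d, w] (3 distinct), len 4
add d: window [w, t, d, w, d] (3 distinct), len 5
add u: window [d, w, d, u] (3 distinct), len 4
add u: window [d, w, d, u, u] (3 distinct), len 5
Longest length with ≤3 distinct: 5.

5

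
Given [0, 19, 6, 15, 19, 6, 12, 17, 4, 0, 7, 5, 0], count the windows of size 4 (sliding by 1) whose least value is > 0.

(0, 19, 6, 15) → min 0
(19, 6, 15, 19) → min 6  > 0 ✓
(6, 15, 19, 6) → min 6  > 0 ✓
(15, 19, 6, 12) → min 6  > 0 ✓
(19, 6, 12, 17) → min 6  > 0 ✓
(6, 12, 17, 4) → min 4  > 0 ✓
(12, 17, 4, 0) → min 0
(17, 4, 0, 7) → min 0
(4, 0, 7, 5) → min 0
(0, 7, 5, 0) → min 0
5 windows satisfy the condition.

5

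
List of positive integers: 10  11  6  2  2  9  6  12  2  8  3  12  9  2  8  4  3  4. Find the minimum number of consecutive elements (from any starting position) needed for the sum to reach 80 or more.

add 10: running sum 10 < 80
add 11: running sum 21 < 80
add 6: running sum 27 < 80
add 2: running sum 29 < 80
add 2: running sum 31 < 80
add 9: running sum 40 < 80
add 6: running sum 46 < 80
add 12: running sum 58 < 80
add 2: running sum 60 < 80
add 8: running sum 68 < 80
add 3: running sum 71 < 80
add 12: shortest ending here [10, 11, 6, 2, 2, 9, 6, 12, 2, 8, 3, 12] sum 83, len 12
add 9: shortest ending here [11, 6, 2, 2, 9, 6, 12, 2, 8, 3, 12, 9] sum 82, len 12
add 2: shortest ending here [11, 6, 2, 2, 9, 6, 12, 2, 8, 3, 12, 9, 2] sum 84, len 13
add 8: shortest ending here [6, 2, 2, 9, 6, 12, 2, 8, 3, 12, 9, 2, 8] sum 81, len 13
add 4: shortest ending here [6, 2, 2, 9, 6, 12, 2, 8, 3, 12, 9, 2, 8, 4] sum 85, len 14
add 3: shortest ending here [2, 9, 6, 12, 2, 8, 3, 12, 9, 2, 8, 4, 3] sum 80, len 13
add 4: shortest ending here [9, 6, 12, 2, 8, 3, 12, 9, 2, 8, 4, 3, 4] sum 82, len 13
Shortest qualifying length: 12.

12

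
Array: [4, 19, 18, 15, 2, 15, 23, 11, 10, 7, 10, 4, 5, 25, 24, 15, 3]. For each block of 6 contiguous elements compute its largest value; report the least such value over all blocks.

11

Each size-6 window and its max:
4 19 18 15 2 15 → max 19
19 18 15 2 15 23 → max 23
18 15 2 15 23 11 → max 23
15 2 15 23 11 10 → max 23
2 15 23 11 10 7 → max 23
15 23 11 10 7 10 → max 23
23 11 10 7 10 4 → max 23
11 10 7 10 4 5 → max 11
10 7 10 4 5 25 → max 25
7 10 4 5 25 24 → max 25
10 4 5 25 24 15 → max 25
4 5 25 24 15 3 → max 25
Least of these is 11.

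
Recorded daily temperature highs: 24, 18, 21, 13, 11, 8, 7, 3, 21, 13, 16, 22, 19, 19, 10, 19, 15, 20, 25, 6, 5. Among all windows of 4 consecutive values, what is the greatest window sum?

79

24 18 21 13 → sum 76
18 21 13 11 → sum 63
21 13 11 8 → sum 53
13 11 8 7 → sum 39
11 8 7 3 → sum 29
8 7 3 21 → sum 39
7 3 21 13 → sum 44
3 21 13 16 → sum 53
21 13 16 22 → sum 72
13 16 22 19 → sum 70
16 22 19 19 → sum 76
22 19 19 10 → sum 70
19 19 10 19 → sum 67
19 10 19 15 → sum 63
10 19 15 20 → sum 64
19 15 20 25 → sum 79
15 20 25 6 → sum 66
20 25 6 5 → sum 56
Greatest of these is 79.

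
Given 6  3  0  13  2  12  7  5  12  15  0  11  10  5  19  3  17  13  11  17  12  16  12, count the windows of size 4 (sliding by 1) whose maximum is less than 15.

7

(6, 3, 0, 13) → max 13  < 15 ✓
(3, 0, 13, 2) → max 13  < 15 ✓
(0, 13, 2, 12) → max 13  < 15 ✓
(13, 2, 12, 7) → max 13  < 15 ✓
(2, 12, 7, 5) → max 12  < 15 ✓
(12, 7, 5, 12) → max 12  < 15 ✓
(7, 5, 12, 15) → max 15
(5, 12, 15, 0) → max 15
(12, 15, 0, 11) → max 15
(15, 0, 11, 10) → max 15
(0, 11, 10, 5) → max 11  < 15 ✓
(11, 10, 5, 19) → max 19
(10, 5, 19, 3) → max 19
(5, 19, 3, 17) → max 19
(19, 3, 17, 13) → max 19
(3, 17, 13, 11) → max 17
(17, 13, 11, 17) → max 17
(13, 11, 17, 12) → max 17
(11, 17, 12, 16) → max 17
(17, 12, 16, 12) → max 17
7 windows satisfy the condition.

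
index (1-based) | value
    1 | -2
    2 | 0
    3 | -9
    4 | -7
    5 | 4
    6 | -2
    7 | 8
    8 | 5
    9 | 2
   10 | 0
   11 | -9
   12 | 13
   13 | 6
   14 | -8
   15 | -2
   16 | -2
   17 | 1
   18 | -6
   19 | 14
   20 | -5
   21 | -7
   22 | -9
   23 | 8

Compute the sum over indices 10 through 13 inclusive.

Elements at indices 10..13: 0, -9, 13, 6
sum(0, -9, 13, 6) = 10

10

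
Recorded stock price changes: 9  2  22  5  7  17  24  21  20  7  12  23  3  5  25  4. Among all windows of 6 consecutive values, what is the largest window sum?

107

9 2 22 5 7 17 → sum 62
2 22 5 7 17 24 → sum 77
22 5 7 17 24 21 → sum 96
5 7 17 24 21 20 → sum 94
7 17 24 21 20 7 → sum 96
17 24 21 20 7 12 → sum 101
24 21 20 7 12 23 → sum 107
21 20 7 12 23 3 → sum 86
20 7 12 23 3 5 → sum 70
7 12 23 3 5 25 → sum 75
12 23 3 5 25 4 → sum 72
Largest of these is 107.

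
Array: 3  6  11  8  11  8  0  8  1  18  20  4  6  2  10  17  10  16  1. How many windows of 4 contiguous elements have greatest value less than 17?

7

3 6 11 8 → max 11  < 17 ✓
6 11 8 11 → max 11  < 17 ✓
11 8 11 8 → max 11  < 17 ✓
8 11 8 0 → max 11  < 17 ✓
11 8 0 8 → max 11  < 17 ✓
8 0 8 1 → max 8  < 17 ✓
0 8 1 18 → max 18
8 1 18 20 → max 20
1 18 20 4 → max 20
18 20 4 6 → max 20
20 4 6 2 → max 20
4 6 2 10 → max 10  < 17 ✓
6 2 10 17 → max 17
2 10 17 10 → max 17
10 17 10 16 → max 17
17 10 16 1 → max 17
7 windows satisfy the condition.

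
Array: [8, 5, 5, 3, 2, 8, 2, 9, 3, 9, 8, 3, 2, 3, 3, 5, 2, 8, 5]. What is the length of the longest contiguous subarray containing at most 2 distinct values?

add 8: window [8] (1 distinct), len 1
add 5: window [8, 5] (2 distinct), len 2
add 5: window [8, 5, 5] (2 distinct), len 3
add 3: window [5, 5, 3] (2 distinct), len 3
add 2: window [3, 2] (2 distinct), len 2
add 8: window [2, 8] (2 distinct), len 2
add 2: window [2, 8, 2] (2 distinct), len 3
add 9: window [2, 9] (2 distinct), len 2
add 3: window [9, 3] (2 distinct), len 2
add 9: window [9, 3, 9] (2 distinct), len 3
add 8: window [9, 8] (2 distinct), len 2
add 3: window [8, 3] (2 distinct), len 2
add 2: window [3, 2] (2 distinct), len 2
add 3: window [3, 2, 3] (2 distinct), len 3
add 3: window [3, 2, 3, 3] (2 distinct), len 4
add 5: window [3, 3, 5] (2 distinct), len 3
add 2: window [5, 2] (2 distinct), len 2
add 8: window [2, 8] (2 distinct), len 2
add 5: window [8, 5] (2 distinct), len 2
Longest length with ≤2 distinct: 4.

4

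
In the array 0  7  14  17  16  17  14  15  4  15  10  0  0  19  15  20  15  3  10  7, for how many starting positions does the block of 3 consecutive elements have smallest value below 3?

0 7 14 → min 0  < 3 ✓
7 14 17 → min 7
14 17 16 → min 14
17 16 17 → min 16
16 17 14 → min 14
17 14 15 → min 14
14 15 4 → min 4
15 4 15 → min 4
4 15 10 → min 4
15 10 0 → min 0  < 3 ✓
10 0 0 → min 0  < 3 ✓
0 0 19 → min 0  < 3 ✓
0 19 15 → min 0  < 3 ✓
19 15 20 → min 15
15 20 15 → min 15
20 15 3 → min 3
15 3 10 → min 3
3 10 7 → min 3
5 windows satisfy the condition.

5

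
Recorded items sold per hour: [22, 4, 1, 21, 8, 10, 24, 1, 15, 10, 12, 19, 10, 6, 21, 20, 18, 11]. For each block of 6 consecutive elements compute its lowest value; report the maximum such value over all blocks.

6

Window mins for each of the 13 positions:
[22, 4, 1, 21, 8, 10] → min 1
[4, 1, 21, 8, 10, 24] → min 1
[1, 21, 8, 10, 24, 1] → min 1
[21, 8, 10, 24, 1, 15] → min 1
[8, 10, 24, 1, 15, 10] → min 1
[10, 24, 1, 15, 10, 12] → min 1
[24, 1, 15, 10, 12, 19] → min 1
[1, 15, 10, 12, 19, 10] → min 1
[15, 10, 12, 19, 10, 6] → min 6
[10, 12, 19, 10, 6, 21] → min 6
[12, 19, 10, 6, 21, 20] → min 6
[19, 10, 6, 21, 20, 18] → min 6
[10, 6, 21, 20, 18, 11] → min 6
Maximum of these is 6.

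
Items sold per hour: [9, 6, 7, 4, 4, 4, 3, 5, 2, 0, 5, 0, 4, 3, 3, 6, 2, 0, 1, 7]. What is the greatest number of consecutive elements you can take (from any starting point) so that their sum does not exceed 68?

[9] sum 9 len 1
[9, 6] sum 15 len 2
[9, 6, 7] sum 22 len 3
[9, 6, 7, 4] sum 26 len 4
[9, 6, 7, 4, 4] sum 30 len 5
[9, 6, 7, 4, 4, 4] sum 34 len 6
[9, 6, 7, 4, 4, 4, 3] sum 37 len 7
[9, 6, 7, 4, 4, 4, 3, 5] sum 42 len 8
[9, 6, 7, 4, 4, 4, 3, 5, 2] sum 44 len 9
[9, 6, 7, 4, 4, 4, 3, 5, 2, 0] sum 44 len 10
[9, 6, 7, 4, 4, 4, 3, 5, 2, 0, 5] sum 49 len 11
[9, 6, 7, 4, 4, 4, 3, 5, 2, 0, 5, 0] sum 49 len 12
[9, 6, 7, 4, 4, 4, 3, 5, 2, 0, 5, 0, 4] sum 53 len 13
[9, 6, 7, 4, 4, 4, 3, 5, 2, 0, 5, 0, 4, 3] sum 56 len 14
[9, 6, 7, 4, 4, 4, 3, 5, 2, 0, 5, 0, 4, 3, 3] sum 59 len 15
[9, 6, 7, 4, 4, 4, 3, 5, 2, 0, 5, 0, 4, 3, 3, 6] sum 65 len 16
[9, 6, 7, 4, 4, 4, 3, 5, 2, 0, 5, 0, 4, 3, 3, 6, 2] sum 67 len 17
[9, 6, 7, 4, 4, 4, 3, 5, 2, 0, 5, 0, 4, 3, 3, 6, 2, 0] sum 67 len 18
[9, 6, 7, 4, 4, 4, 3, 5, 2, 0, 5, 0, 4, 3, 3, 6, 2, 0, 1] sum 68 len 19
[6, 7, 4, 4, 4, 3, 5, 2, 0, 5, 0, 4, 3, 3, 6, 2, 0, 1, 7] sum 66 len 19
Longest length seen: 19.

19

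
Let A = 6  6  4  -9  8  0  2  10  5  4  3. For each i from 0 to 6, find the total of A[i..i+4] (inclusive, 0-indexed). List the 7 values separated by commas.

15, 9, 5, 11, 25, 21, 24

(6, 6, 4, -9, 8) → sum 15
(6, 4, -9, 8, 0) → sum 9
(4, -9, 8, 0, 2) → sum 5
(-9, 8, 0, 2, 10) → sum 11
(8, 0, 2, 10, 5) → sum 25
(0, 2, 10, 5, 4) → sum 21
(2, 10, 5, 4, 3) → sum 24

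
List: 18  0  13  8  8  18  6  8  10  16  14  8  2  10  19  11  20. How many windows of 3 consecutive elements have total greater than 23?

13

18 0 13 → sum 31  > 23 ✓
0 13 8 → sum 21
13 8 8 → sum 29  > 23 ✓
8 8 18 → sum 34  > 23 ✓
8 18 6 → sum 32  > 23 ✓
18 6 8 → sum 32  > 23 ✓
6 8 10 → sum 24  > 23 ✓
8 10 16 → sum 34  > 23 ✓
10 16 14 → sum 40  > 23 ✓
16 14 8 → sum 38  > 23 ✓
14 8 2 → sum 24  > 23 ✓
8 2 10 → sum 20
2 10 19 → sum 31  > 23 ✓
10 19 11 → sum 40  > 23 ✓
19 11 20 → sum 50  > 23 ✓
13 windows satisfy the condition.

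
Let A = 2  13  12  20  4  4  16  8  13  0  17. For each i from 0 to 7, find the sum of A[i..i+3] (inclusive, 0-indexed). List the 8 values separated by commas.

Sliding a size-4 window across the 11 values:
[2, 13, 12, 20] → sum 47
[13, 12, 20, 4] → sum 49
[12, 20, 4, 4] → sum 40
[20, 4, 4, 16] → sum 44
[4, 4, 16, 8] → sum 32
[4, 16, 8, 13] → sum 41
[16, 8, 13, 0] → sum 37
[8, 13, 0, 17] → sum 38

47, 49, 40, 44, 32, 41, 37, 38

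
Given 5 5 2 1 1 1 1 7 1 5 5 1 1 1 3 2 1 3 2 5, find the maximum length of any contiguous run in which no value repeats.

4

[5] len 1
[5] len 1
[5, 2] len 2
[5, 2, 1] len 3
[1] len 1
[1] len 1
[1] len 1
[1, 7] len 2
[7, 1] len 2
[7, 1, 5] len 3
[5] len 1
[5, 1] len 2
[1] len 1
[1] len 1
[1, 3] len 2
[1, 3, 2] len 3
[3, 2, 1] len 3
[2, 1, 3] len 3
[1, 3, 2] len 3
[1, 3, 2, 5] len 4
Longest all-distinct length: 4.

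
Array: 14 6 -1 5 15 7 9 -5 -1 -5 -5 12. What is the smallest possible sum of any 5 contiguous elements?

Window sums for each of the 8 positions:
[14, 6, -1, 5, 15] → sum 39
[6, -1, 5, 15, 7] → sum 32
[-1, 5, 15, 7, 9] → sum 35
[5, 15, 7, 9, -5] → sum 31
[15, 7, 9, -5, -1] → sum 25
[7, 9, -5, -1, -5] → sum 5
[9, -5, -1, -5, -5] → sum -7
[-5, -1, -5, -5, 12] → sum -4
Smallest of these is -7.

-7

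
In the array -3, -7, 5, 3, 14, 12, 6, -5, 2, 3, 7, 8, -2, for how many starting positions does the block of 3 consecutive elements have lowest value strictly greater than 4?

1

-3 -7 5 → min -7
-7 5 3 → min -7
5 3 14 → min 3
3 14 12 → min 3
14 12 6 → min 6  > 4 ✓
12 6 -5 → min -5
6 -5 2 → min -5
-5 2 3 → min -5
2 3 7 → min 2
3 7 8 → min 3
7 8 -2 → min -2
1 window satisfy the condition.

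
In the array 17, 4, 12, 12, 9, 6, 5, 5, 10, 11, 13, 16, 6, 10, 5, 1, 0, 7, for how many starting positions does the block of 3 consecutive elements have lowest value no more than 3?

3

(17, 4, 12) → min 4
(4, 12, 12) → min 4
(12, 12, 9) → min 9
(12, 9, 6) → min 6
(9, 6, 5) → min 5
(6, 5, 5) → min 5
(5, 5, 10) → min 5
(5, 10, 11) → min 5
(10, 11, 13) → min 10
(11, 13, 16) → min 11
(13, 16, 6) → min 6
(16, 6, 10) → min 6
(6, 10, 5) → min 5
(10, 5, 1) → min 1  ≤ 3 ✓
(5, 1, 0) → min 0  ≤ 3 ✓
(1, 0, 7) → min 0  ≤ 3 ✓
3 windows satisfy the condition.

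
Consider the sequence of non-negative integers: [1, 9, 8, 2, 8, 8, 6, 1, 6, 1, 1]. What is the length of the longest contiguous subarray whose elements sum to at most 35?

Extend to the right; shrink from the left whenever the sum exceeds 35:
[1] sum 1 len 1
[1, 9] sum 10 len 2
[1, 9, 8] sum 18 len 3
[1, 9, 8, 2] sum 20 len 4
[1, 9, 8, 2, 8] sum 28 len 5
[9, 8, 2, 8, 8] sum 35 len 5
[8, 2, 8, 8, 6] sum 32 len 5
[8, 2, 8, 8, 6, 1] sum 33 len 6
[2, 8, 8, 6, 1, 6] sum 31 len 6
[2, 8, 8, 6, 1, 6, 1] sum 32 len 7
[2, 8, 8, 6, 1, 6, 1, 1] sum 33 len 8
Longest length seen: 8.

8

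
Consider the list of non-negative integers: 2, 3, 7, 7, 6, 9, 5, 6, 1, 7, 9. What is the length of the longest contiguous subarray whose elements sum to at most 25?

5

[2] sum 2 len 1
[2, 3] sum 5 len 2
[2, 3, 7] sum 12 len 3
[2, 3, 7, 7] sum 19 len 4
[2, 3, 7, 7, 6] sum 25 len 5
[7, 6, 9] sum 22 len 3
[6, 9, 5] sum 20 len 3
[9, 5, 6] sum 20 len 3
[9, 5, 6, 1] sum 21 len 4
[5, 6, 1, 7] sum 19 len 4
[6, 1, 7, 9] sum 23 len 4
Longest length seen: 5.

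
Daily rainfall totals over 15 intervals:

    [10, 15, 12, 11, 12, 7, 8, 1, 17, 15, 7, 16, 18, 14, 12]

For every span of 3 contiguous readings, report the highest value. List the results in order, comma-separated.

10 15 12 → max 15
15 12 11 → max 15
12 11 12 → max 12
11 12 7 → max 12
12 7 8 → max 12
7 8 1 → max 8
8 1 17 → max 17
1 17 15 → max 17
17 15 7 → max 17
15 7 16 → max 16
7 16 18 → max 18
16 18 14 → max 18
18 14 12 → max 18

15, 15, 12, 12, 12, 8, 17, 17, 17, 16, 18, 18, 18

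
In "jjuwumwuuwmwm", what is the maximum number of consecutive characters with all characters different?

add j: [j] len 1
add j (repeat j, move left end past it): [j] len 1
add u: [j, u] len 2
add w: [j, u, w] len 3
add u (repeat u, move left end past it): [w, u] len 2
add m: [w, u, m] len 3
add w (repeat w, move left end past it): [u, m, w] len 3
add u (repeat u, move left end past it): [m, w, u] len 3
add u (repeat u, move left end past it): [u] len 1
add w: [u, w] len 2
add m: [u, w, m] len 3
add w (repeat w, move left end past it): [m, w] len 2
add m (repeat m, move left end past it): [w, m] len 2
Longest all-distinct length: 3.

3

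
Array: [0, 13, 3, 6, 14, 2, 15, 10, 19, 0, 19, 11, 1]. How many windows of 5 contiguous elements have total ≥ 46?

0 13 3 6 14 → sum 36
13 3 6 14 2 → sum 38
3 6 14 2 15 → sum 40
6 14 2 15 10 → sum 47  ≥ 46 ✓
14 2 15 10 19 → sum 60  ≥ 46 ✓
2 15 10 19 0 → sum 46  ≥ 46 ✓
15 10 19 0 19 → sum 63  ≥ 46 ✓
10 19 0 19 11 → sum 59  ≥ 46 ✓
19 0 19 11 1 → sum 50  ≥ 46 ✓
6 windows satisfy the condition.

6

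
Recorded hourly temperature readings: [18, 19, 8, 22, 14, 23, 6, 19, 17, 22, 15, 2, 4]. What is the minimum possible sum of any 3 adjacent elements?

18 19 8 → sum 45
19 8 22 → sum 49
8 22 14 → sum 44
22 14 23 → sum 59
14 23 6 → sum 43
23 6 19 → sum 48
6 19 17 → sum 42
19 17 22 → sum 58
17 22 15 → sum 54
22 15 2 → sum 39
15 2 4 → sum 21
Minimum of these is 21.

21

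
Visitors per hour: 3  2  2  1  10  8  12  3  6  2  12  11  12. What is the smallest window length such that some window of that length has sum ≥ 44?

add 3: running sum 3 < 44
add 2: running sum 5 < 44
add 2: running sum 7 < 44
add 1: running sum 8 < 44
add 10: running sum 18 < 44
add 8: running sum 26 < 44
add 12: running sum 38 < 44
add 3: running sum 41 < 44
end 8: [2, 2, 1, 10, 8, 12, 3, 6] sum 44, len 8
end 9: [2, 1, 10, 8, 12, 3, 6, 2] sum 44, len 8
end 10: [10, 8, 12, 3, 6, 2, 12] sum 53, len 7
end 11: [12, 3, 6, 2, 12, 11] sum 46, len 6
end 12: [3, 6, 2, 12, 11, 12] sum 46, len 6
Shortest qualifying length: 6.

6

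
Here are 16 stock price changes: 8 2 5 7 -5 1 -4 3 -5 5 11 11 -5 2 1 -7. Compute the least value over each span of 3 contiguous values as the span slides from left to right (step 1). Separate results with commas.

2, 2, -5, -5, -5, -4, -5, -5, -5, 5, -5, -5, -5, -7

Sliding a size-3 window across the 16 values:
[8, 2, 5] → min 2
[2, 5, 7] → min 2
[5, 7, -5] → min -5
[7, -5, 1] → min -5
[-5, 1, -4] → min -5
[1, -4, 3] → min -4
[-4, 3, -5] → min -5
[3, -5, 5] → min -5
[-5, 5, 11] → min -5
[5, 11, 11] → min 5
[11, 11, -5] → min -5
[11, -5, 2] → min -5
[-5, 2, 1] → min -5
[2, 1, -7] → min -7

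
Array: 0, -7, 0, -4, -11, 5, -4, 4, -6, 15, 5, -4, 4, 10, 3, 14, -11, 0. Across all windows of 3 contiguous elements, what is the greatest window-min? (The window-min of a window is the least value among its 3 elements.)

(0, -7, 0) → min -7
(-7, 0, -4) → min -7
(0, -4, -11) → min -11
(-4, -11, 5) → min -11
(-11, 5, -4) → min -11
(5, -4, 4) → min -4
(-4, 4, -6) → min -6
(4, -6, 15) → min -6
(-6, 15, 5) → min -6
(15, 5, -4) → min -4
(5, -4, 4) → min -4
(-4, 4, 10) → min -4
(4, 10, 3) → min 3
(10, 3, 14) → min 3
(3, 14, -11) → min -11
(14, -11, 0) → min -11
Greatest of these is 3.

3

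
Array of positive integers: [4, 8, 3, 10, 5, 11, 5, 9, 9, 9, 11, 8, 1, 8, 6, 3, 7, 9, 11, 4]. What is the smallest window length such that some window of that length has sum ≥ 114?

16

add 4: running sum 4 < 114
add 8: running sum 12 < 114
add 3: running sum 15 < 114
add 10: running sum 25 < 114
add 5: running sum 30 < 114
add 11: running sum 41 < 114
add 5: running sum 46 < 114
add 9: running sum 55 < 114
add 9: running sum 64 < 114
add 9: running sum 73 < 114
add 11: running sum 84 < 114
add 8: running sum 92 < 114
add 1: running sum 93 < 114
add 8: running sum 101 < 114
add 6: running sum 107 < 114
add 3: running sum 110 < 114
end 16: [4, 8, 3, 10, 5, 11, 5, 9, 9, 9, 11, 8, 1, 8, 6, 3, 7] sum 117, len 17
end 17: [3, 10, 5, 11, 5, 9, 9, 9, 11, 8, 1, 8, 6, 3, 7, 9] sum 114, len 16
end 18: [10, 5, 11, 5, 9, 9, 9, 11, 8, 1, 8, 6, 3, 7, 9, 11] sum 122, len 16
end 19: [5, 11, 5, 9, 9, 9, 11, 8, 1, 8, 6, 3, 7, 9, 11, 4] sum 116, len 16
Shortest qualifying length: 16.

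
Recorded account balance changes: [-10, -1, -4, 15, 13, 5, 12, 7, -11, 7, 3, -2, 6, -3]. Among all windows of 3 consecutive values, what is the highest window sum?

33

-10 -1 -4 → sum -15
-1 -4 15 → sum 10
-4 15 13 → sum 24
15 13 5 → sum 33
13 5 12 → sum 30
5 12 7 → sum 24
12 7 -11 → sum 8
7 -11 7 → sum 3
-11 7 3 → sum -1
7 3 -2 → sum 8
3 -2 6 → sum 7
-2 6 -3 → sum 1
Highest of these is 33.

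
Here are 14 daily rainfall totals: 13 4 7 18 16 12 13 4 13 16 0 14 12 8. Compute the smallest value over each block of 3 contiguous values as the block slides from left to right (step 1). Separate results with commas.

13 4 7 → min 4
4 7 18 → min 4
7 18 16 → min 7
18 16 12 → min 12
16 12 13 → min 12
12 13 4 → min 4
13 4 13 → min 4
4 13 16 → min 4
13 16 0 → min 0
16 0 14 → min 0
0 14 12 → min 0
14 12 8 → min 8

4, 4, 7, 12, 12, 4, 4, 4, 0, 0, 0, 8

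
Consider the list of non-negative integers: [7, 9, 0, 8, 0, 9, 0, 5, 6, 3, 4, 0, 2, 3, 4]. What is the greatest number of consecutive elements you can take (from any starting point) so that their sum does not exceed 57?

Extend to the right; shrink from the left whenever the sum exceeds 57:
add 7: [7] sum 7, len 1
add 9: [7, 9] sum 16, len 2
add 0: [7, 9, 0] sum 16, len 3
add 8: [7, 9, 0, 8] sum 24, len 4
add 0: [7, 9, 0, 8, 0] sum 24, len 5
add 9: [7, 9, 0, 8, 0, 9] sum 33, len 6
add 0: [7, 9, 0, 8, 0, 9, 0] sum 33, len 7
add 5: [7, 9, 0, 8, 0, 9, 0, 5] sum 38, len 8
add 6: [7, 9, 0, 8, 0, 9, 0, 5, 6] sum 44, len 9
add 3: [7, 9, 0, 8, 0, 9, 0, 5, 6, 3] sum 47, len 10
add 4: [7, 9, 0, 8, 0, 9, 0, 5, 6, 3, 4] sum 51, len 11
add 0: [7, 9, 0, 8, 0, 9, 0, 5, 6, 3, 4, 0] sum 51, len 12
add 2: [7, 9, 0, 8, 0, 9, 0, 5, 6, 3, 4, 0, 2] sum 53, len 13
add 3: [7, 9, 0, 8, 0, 9, 0, 5, 6, 3, 4, 0, 2, 3] sum 56, len 14
add 4: [9, 0, 8, 0, 9, 0, 5, 6, 3, 4, 0, 2, 3, 4] sum 53, len 14
Longest length seen: 14.

14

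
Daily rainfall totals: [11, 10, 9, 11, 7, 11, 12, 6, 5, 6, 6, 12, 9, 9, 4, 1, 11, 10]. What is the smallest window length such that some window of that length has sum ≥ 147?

18

add 11: running sum 11 < 147
add 10: running sum 21 < 147
add 9: running sum 30 < 147
add 11: running sum 41 < 147
add 7: running sum 48 < 147
add 11: running sum 59 < 147
add 12: running sum 71 < 147
add 6: running sum 77 < 147
add 5: running sum 82 < 147
add 6: running sum 88 < 147
add 6: running sum 94 < 147
add 12: running sum 106 < 147
add 9: running sum 115 < 147
add 9: running sum 124 < 147
add 4: running sum 128 < 147
add 1: running sum 129 < 147
add 11: running sum 140 < 147
add 10: shortest ending here [11, 10, 9, 11, 7, 11, 12, 6, 5, 6, 6, 12, 9, 9, 4, 1, 11, 10] sum 150, len 18
Shortest qualifying length: 18.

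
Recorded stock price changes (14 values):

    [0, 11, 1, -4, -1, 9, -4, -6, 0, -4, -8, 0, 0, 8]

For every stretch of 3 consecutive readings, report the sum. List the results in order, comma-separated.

12, 8, -4, 4, 4, -1, -10, -10, -12, -12, -8, 8

(0, 11, 1) → sum 12
(11, 1, -4) → sum 8
(1, -4, -1) → sum -4
(-4, -1, 9) → sum 4
(-1, 9, -4) → sum 4
(9, -4, -6) → sum -1
(-4, -6, 0) → sum -10
(-6, 0, -4) → sum -10
(0, -4, -8) → sum -12
(-4, -8, 0) → sum -12
(-8, 0, 0) → sum -8
(0, 0, 8) → sum 8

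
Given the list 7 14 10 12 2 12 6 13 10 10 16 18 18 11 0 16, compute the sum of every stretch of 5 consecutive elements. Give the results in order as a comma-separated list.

7 14 10 12 2 → sum 45
14 10 12 2 12 → sum 50
10 12 2 12 6 → sum 42
12 2 12 6 13 → sum 45
2 12 6 13 10 → sum 43
12 6 13 10 10 → sum 51
6 13 10 10 16 → sum 55
13 10 10 16 18 → sum 67
10 10 16 18 18 → sum 72
10 16 18 18 11 → sum 73
16 18 18 11 0 → sum 63
18 18 11 0 16 → sum 63

45, 50, 42, 45, 43, 51, 55, 67, 72, 73, 63, 63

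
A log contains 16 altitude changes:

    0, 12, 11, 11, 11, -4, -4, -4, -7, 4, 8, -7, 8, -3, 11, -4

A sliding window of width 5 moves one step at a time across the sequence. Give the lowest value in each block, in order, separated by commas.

0, -4, -4, -4, -7, -7, -7, -7, -7, -7, -7, -7

[0, 12, 11, 11, 11] → min 0
[12, 11, 11, 11, -4] → min -4
[11, 11, 11, -4, -4] → min -4
[11, 11, -4, -4, -4] → min -4
[11, -4, -4, -4, -7] → min -7
[-4, -4, -4, -7, 4] → min -7
[-4, -4, -7, 4, 8] → min -7
[-4, -7, 4, 8, -7] → min -7
[-7, 4, 8, -7, 8] → min -7
[4, 8, -7, 8, -3] → min -7
[8, -7, 8, -3, 11] → min -7
[-7, 8, -3, 11, -4] → min -7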